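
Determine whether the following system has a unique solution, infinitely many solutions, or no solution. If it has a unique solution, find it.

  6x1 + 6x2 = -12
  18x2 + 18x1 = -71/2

Row-reduce:
R1 ← R1 / (6).
R2 ← R2 − 18·R1.
Row 2 reduces to 0 = 1/2, a contradiction. The system is inconsistent.

no solution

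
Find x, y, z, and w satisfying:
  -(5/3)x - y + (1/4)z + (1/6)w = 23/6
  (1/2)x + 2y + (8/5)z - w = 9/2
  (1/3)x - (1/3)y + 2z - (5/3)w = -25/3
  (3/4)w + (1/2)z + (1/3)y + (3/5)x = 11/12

Row-reduce the augmented matrix:
R1 ← R1 / (-5/3).
R2 ← R2 − 1/2·R1.
R3 ← R3 − 1/3·R1.
R4 ← R4 − 3/5·R1.
R2 ← R2 / (17/10).
R1 ← R1 − 3/5·R2.
R3 ← R3 + 8/15·R2.
R4 ← R4 + 2/75·R2.
R3 ← R3 / (2627/1020).
R1 ← R1 + 63/85·R3.
R2 ← R2 − 67/68·R3.
R4 ← R4 − 3143/5100·R3.
R4 ← R4 / (198167/157620).
R1 ← R1 + 842/2627·R4.
R2 ← R2 − 473/2627·R4.
R3 ← R3 + 1970/2627·R4.
Reading off the reduced rows gives x = -5, y = 5, z = 0, w = 3.

x = -5, y = 5, z = 0, w = 3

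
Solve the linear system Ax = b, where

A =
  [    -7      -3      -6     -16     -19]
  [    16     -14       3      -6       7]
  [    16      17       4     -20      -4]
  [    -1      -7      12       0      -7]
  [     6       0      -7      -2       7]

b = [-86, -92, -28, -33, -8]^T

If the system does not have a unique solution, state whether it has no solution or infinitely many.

no solution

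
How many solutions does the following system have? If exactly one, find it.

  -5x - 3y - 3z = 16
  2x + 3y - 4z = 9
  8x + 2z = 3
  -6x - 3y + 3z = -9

no solution

Row-reduce:
R1 ← R1 / (-5).
R2 ← R2 − 2·R1.
R3 ← R3 − 8·R1.
R4 ← R4 + 6·R1.
R2 ← R2 / (9/5).
R1 ← R1 − 3/5·R2.
R3 ← R3 + 24/5·R2.
R4 ← R4 − 3/5·R2.
R3 ← R3 / (-50/3).
R1 ← R1 − 7/3·R3.
R2 ← R2 + 26/9·R3.
R4 ← R4 − 25/3·R3.
Row 4 reduces to 0 = 3/2, a contradiction. The system is inconsistent.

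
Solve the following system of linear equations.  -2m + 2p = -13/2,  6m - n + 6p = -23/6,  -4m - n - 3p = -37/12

m = 3/2, n = 7/3, p = -7/4

Row-reduce the augmented matrix:
R1 ← R1 / (-2).
R2 ← R2 − 6·R1.
R3 ← R3 + 4·R1.
R2 ← R2 / (-1).
R3 ← R3 + 1·R2.
R3 ← R3 / (-19).
R1 ← R1 + 1·R3.
R2 ← R2 + 12·R3.
Reading off the reduced rows gives m = 3/2, n = 7/3, p = -7/4.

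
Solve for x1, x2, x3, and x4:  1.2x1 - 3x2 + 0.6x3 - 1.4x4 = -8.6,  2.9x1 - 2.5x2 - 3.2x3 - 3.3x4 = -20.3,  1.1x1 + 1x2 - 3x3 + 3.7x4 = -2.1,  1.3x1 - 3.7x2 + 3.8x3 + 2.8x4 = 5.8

Row-reduce the augmented matrix:
R1 ← R1 / (6/5).
R2 ← R2 − 29/10·R1.
R3 ← R3 − 11/10·R1.
R4 ← R4 − 13/10·R1.
R2 ← R2 / (19/4).
R1 ← R1 + 5/2·R2.
R3 ← R3 − 15/4·R2.
R4 ← R4 + 9/20·R2.
R3 ← R3 / (23/190).
R1 ← R1 + 37/19·R3.
R2 ← R2 + 93/95·R3.
R4 ← R4 − 1287/475·R3.
R4 ← R4 / (-364813/3450).
R1 ← R1 − 5381/69·R4.
R2 ← R2 − 13726/345·R4.
R3 ← R3 − 2803/69·R4.
Reading off the reduced rows gives x1 = 2, x2 = 4, x3 = 4, x4 = 1.

x1 = 2, x2 = 4, x3 = 4, x4 = 1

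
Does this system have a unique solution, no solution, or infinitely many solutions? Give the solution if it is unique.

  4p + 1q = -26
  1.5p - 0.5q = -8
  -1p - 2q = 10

Row-reduce the augmented matrix:
R1 ← R1 / (4).
R2 ← R2 − 3/2·R1.
R3 ← R3 + 1·R1.
R2 ← R2 / (-7/8).
R1 ← R1 − 1/4·R2.
R3 ← R3 + 7/4·R2.
R3 reduces to 0 = 0, so the extra equation is consistent.
Reading off the reduced rows gives p = -6, q = -2.

p = -6, q = -2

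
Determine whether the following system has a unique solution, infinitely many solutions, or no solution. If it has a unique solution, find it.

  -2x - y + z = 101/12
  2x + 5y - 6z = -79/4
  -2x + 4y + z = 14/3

Row-reduce the augmented matrix:
R1 ← R1 / (-2).
R2 ← R2 − 2·R1.
R3 ← R3 + 2·R1.
R2 ← R2 / (4).
R1 ← R1 − 1/2·R2.
R3 ← R3 − 5·R2.
R3 ← R3 / (25/4).
R1 ← R1 − 1/8·R3.
R2 ← R2 + 5/4·R3.
Reading off the reduced rows gives x = -3, y = -3/4, z = 5/3.

x = -3, y = -3/4, z = 5/3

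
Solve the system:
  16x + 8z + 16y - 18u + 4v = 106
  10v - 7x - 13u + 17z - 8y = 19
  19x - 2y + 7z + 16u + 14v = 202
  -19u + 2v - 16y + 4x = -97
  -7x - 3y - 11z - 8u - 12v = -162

Row-reduce the augmented matrix:
R1 ← R1 / (16).
R2 ← R2 + 7·R1.
R3 ← R3 − 19·R1.
R4 ← R4 − 4·R1.
R5 ← R5 + 7·R1.
R2 ← R2 / (-1).
R1 ← R1 − 1·R2.
R3 ← R3 + 21·R2.
R4 ← R4 + 20·R2.
R5 ← R5 − 4·R2.
R3 ← R3 / (-433).
R1 ← R1 − 21·R3.
R2 ← R2 + 41/2·R3.
R4 ← R4 + 412·R3.
R5 ← R5 − 149/2·R3.
R4 ← R4 / (-21510/433).
R1 ← R1 − 1859/1732·R4.
R2 ← R2 + 714/433·R4.
R3 ← R3 + 1903/1732·R4.
R5 ← R5 + 7586/433·R4.
R5 ← R5 / (-13823/10755).
R1 ← R1 − 6631/21510·R5.
R2 ← R2 + 859/3585·R5.
R3 ← R3 − 15613/21510·R5.
R4 ← R4 − 1736/10755·R5.
Reading off the reduced rows gives x = 3, y = 4, z = 3, u = 3, v = 6.

x = 3, y = 4, z = 3, u = 3, v = 6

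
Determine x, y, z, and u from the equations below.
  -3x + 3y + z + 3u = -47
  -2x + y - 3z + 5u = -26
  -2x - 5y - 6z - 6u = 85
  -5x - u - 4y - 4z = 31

x = 3, y = -5, z = -5, u = -6

Row-reduce the augmented matrix:
R1 ← R1 / (-3).
R2 ← R2 + 2·R1.
R3 ← R3 + 2·R1.
R4 ← R4 + 5·R1.
R2 ← R2 / (-1).
R1 ← R1 + 1·R2.
R3 ← R3 + 7·R2.
R4 ← R4 + 9·R2.
R3 ← R3 / (19).
R1 ← R1 − 10/3·R3.
R2 ← R2 − 11/3·R3.
R4 ← R4 − 82/3·R3.
R4 ← R4 / (497/57).
R1 ← R1 − 62/57·R4.
R2 ← R2 − 148/57·R4.
R3 ← R3 + 29/19·R4.
Reading off the reduced rows gives x = 3, y = -5, z = -5, u = -6.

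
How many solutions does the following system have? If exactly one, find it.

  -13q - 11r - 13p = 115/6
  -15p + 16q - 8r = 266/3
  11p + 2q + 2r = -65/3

p = -2, q = 5/2, r = -7/3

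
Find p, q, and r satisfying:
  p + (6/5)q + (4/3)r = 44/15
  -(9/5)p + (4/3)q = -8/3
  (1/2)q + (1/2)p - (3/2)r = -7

p = 0, q = -2, r = 4

Row-reduce the augmented matrix:
R2 ← R2 + 9/5·R1.
R3 ← R3 − 1/2·R1.
R2 ← R2 / (262/75).
R1 ← R1 − 6/5·R2.
R3 ← R3 + 1/10·R2.
R3 ← R3 / (-1649/786).
R1 ← R1 − 200/393·R3.
R2 ← R2 − 90/131·R3.
Reading off the reduced rows gives p = 0, q = -2, r = 4.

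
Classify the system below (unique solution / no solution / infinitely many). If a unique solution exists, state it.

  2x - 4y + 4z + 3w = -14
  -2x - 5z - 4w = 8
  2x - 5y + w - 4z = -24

Row-reduce:
R1 ← R1 / (2).
R2 ← R2 + 2·R1.
R3 ← R3 − 2·R1.
R2 ← R2 / (-4).
R1 ← R1 + 2·R2.
R3 ← R3 + 1·R2.
R3 ← R3 / (-31/4).
R1 ← R1 − 5/2·R3.
R2 ← R2 − 1/4·R3.
Rank is 3 with 4 unknowns, leaving w free.

infinitely many solutions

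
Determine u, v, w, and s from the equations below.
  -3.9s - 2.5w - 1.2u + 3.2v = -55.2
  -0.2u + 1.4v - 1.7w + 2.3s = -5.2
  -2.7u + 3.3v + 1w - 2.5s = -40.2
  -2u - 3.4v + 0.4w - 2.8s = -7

u = 6, v = -5, w = 5, s = 5

Row-reduce the augmented matrix:
R1 ← R1 / (-6/5).
R2 ← R2 + 1/5·R1.
R3 ← R3 + 27/10·R1.
R4 ← R4 + 2·R1.
R2 ← R2 / (13/15).
R1 ← R1 + 8/3·R2.
R3 ← R3 + 39/10·R2.
R4 ← R4 + 131/15·R2.
R3 ← R3 / (17/20).
R1 ← R1 + 97/52·R3.
R2 ← R2 + 77/52·R3.
R4 ← R4 + 435/52·R3.
R4 ← R4 / (14679/65).
R1 ← R1 − 718/13·R4.
R2 ← R2 − 487/13·R4.
R3 ← R3 − 23·R4.
Reading off the reduced rows gives u = 6, v = -5, w = 5, s = 5.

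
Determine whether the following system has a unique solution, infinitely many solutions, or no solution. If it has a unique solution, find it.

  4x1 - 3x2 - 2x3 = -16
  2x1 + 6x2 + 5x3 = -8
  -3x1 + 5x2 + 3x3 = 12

x1 = -4, x2 = 0, x3 = 0

Row-reduce the augmented matrix:
R1 ← R1 / (4).
R2 ← R2 − 2·R1.
R3 ← R3 + 3·R1.
R2 ← R2 / (15/2).
R1 ← R1 + 3/4·R2.
R3 ← R3 − 11/4·R2.
R3 ← R3 / (-7/10).
R1 ← R1 − 1/10·R3.
R2 ← R2 − 4/5·R3.
Reading off the reduced rows gives x1 = -4, x2 = 0, x3 = 0.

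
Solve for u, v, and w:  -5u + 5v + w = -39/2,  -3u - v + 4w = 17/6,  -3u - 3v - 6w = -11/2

Row-reduce the augmented matrix:
R1 ← R1 / (-5).
R2 ← R2 + 3·R1.
R3 ← R3 + 3·R1.
R2 ← R2 / (-4).
R1 ← R1 + 1·R2.
R3 ← R3 + 6·R2.
R3 ← R3 / (-117/10).
R1 ← R1 + 21/20·R3.
R2 ← R2 + 17/20·R3.
Reading off the reduced rows gives u = 5/3, v = -5/2, w = 4/3.

u = 5/3, v = -5/2, w = 4/3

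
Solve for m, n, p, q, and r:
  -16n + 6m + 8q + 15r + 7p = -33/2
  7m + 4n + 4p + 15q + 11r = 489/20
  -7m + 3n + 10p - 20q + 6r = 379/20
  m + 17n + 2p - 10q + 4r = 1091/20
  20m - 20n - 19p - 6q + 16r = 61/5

m = 1/4, n = 5/2, p = -1, q = -1/2, r = 11/5

Row-reduce the augmented matrix:
R1 ← R1 / (6).
R2 ← R2 − 7·R1.
R3 ← R3 + 7·R1.
R4 ← R4 − 1·R1.
R5 ← R5 − 20·R1.
R2 ← R2 / (68/3).
R1 ← R1 + 8/3·R2.
R3 ← R3 + 47/3·R2.
R4 ← R4 − 59/3·R2.
R5 ← R5 − 100/3·R2.
R3 ← R3 / (2079/136).
R1 ← R1 − 23/34·R3.
R2 ← R2 + 25/136·R3.
R4 ← R4 − 605/136·R3.
R5 ← R5 + 1231/34·R3.
R4 ← R4 / (-100/7).
R1 ← R1 − 177/77·R4.
R2 ← R2 − 13/77·R4.
R3 ← R3 + 34/77·R4.
R5 ← R5 + 4388/77·R4.
R5 ← R5 / (35047/2475).
R1 ← R1 − 8561/7425·R5.
R2 ← R2 + 97/2475·R5.
R3 ← R3 − 8863/7425·R5.
R4 ← R4 + 76/675·R5.
Reading off the reduced rows gives m = 1/4, n = 5/2, p = -1, q = -1/2, r = 11/5.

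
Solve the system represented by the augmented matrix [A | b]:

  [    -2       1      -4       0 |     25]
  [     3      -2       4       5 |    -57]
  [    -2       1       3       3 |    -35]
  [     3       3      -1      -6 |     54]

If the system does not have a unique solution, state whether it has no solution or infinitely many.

Row-reduce the augmented matrix:
R1 ← R1 / (-2).
R2 ← R2 − 3·R1.
R3 ← R3 + 2·R1.
R4 ← R4 − 3·R1.
R2 ← R2 / (-1/2).
R1 ← R1 + 1/2·R2.
R4 ← R4 − 9/2·R2.
R3 ← R3 / (7).
R1 ← R1 − 4·R3.
R2 ← R2 − 4·R3.
R4 ← R4 + 25·R3.
R4 ← R4 / (348/7).
R1 ← R1 + 47/7·R4.
R2 ← R2 + 82/7·R4.
R3 ← R3 − 3/7·R4.
Reading off the reduced rows gives x_1 = 1, x_2 = 3, x_3 = -6, x_4 = -6.

x_1 = 1, x_2 = 3, x_3 = -6, x_4 = -6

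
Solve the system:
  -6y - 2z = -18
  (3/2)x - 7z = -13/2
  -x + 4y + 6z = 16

no solution

Row-reduce:
Swap R1 and R2.
R1 ← R1 / (3/2).
R3 ← R3 + 1·R1.
R2 ← R2 / (-6).
R3 ← R3 − 4·R2.
Row 3 reduces to 0 = -1/3, a contradiction. The system is inconsistent.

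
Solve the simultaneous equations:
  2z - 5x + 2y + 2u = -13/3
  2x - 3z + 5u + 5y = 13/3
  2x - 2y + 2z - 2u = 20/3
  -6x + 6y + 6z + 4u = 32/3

Row-reduce the augmented matrix:
R1 ← R1 / (-5).
R2 ← R2 − 2·R1.
R3 ← R3 − 2·R1.
R4 ← R4 + 6·R1.
R2 ← R2 / (29/5).
R1 ← R1 + 2/5·R2.
R3 ← R3 + 6/5·R2.
R4 ← R4 − 18/5·R2.
R3 ← R3 / (68/29).
R1 ← R1 + 16/29·R3.
R2 ← R2 + 11/29·R3.
R4 ← R4 − 144/29·R3.
R4 ← R4 / (-2).
R2 ← R2 − 1·R4.
Reading off the reduced rows gives x = 7/3, y = 8/3, z = 7/3, u = -4/3.

x = 7/3, y = 8/3, z = 7/3, u = -4/3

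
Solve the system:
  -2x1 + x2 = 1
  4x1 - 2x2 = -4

Row-reduce:
R1 ← R1 / (-2).
R2 ← R2 − 4·R1.
Row 2 reduces to 0 = -2, a contradiction. The system is inconsistent.

no solution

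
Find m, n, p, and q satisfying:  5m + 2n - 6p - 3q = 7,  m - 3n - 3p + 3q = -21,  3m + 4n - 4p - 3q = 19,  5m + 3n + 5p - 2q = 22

m = 0, n = 5, p = 1, q = -1

Row-reduce the augmented matrix:
R1 ← R1 / (5).
R2 ← R2 − 1·R1.
R3 ← R3 − 3·R1.
R4 ← R4 − 5·R1.
R2 ← R2 / (-17/5).
R1 ← R1 − 2/5·R2.
R3 ← R3 − 14/5·R2.
R4 ← R4 − 1·R2.
R3 ← R3 / (-32/17).
R1 ← R1 + 24/17·R3.
R2 ← R2 − 9/17·R3.
R4 ← R4 − 178/17·R3.
R4 ← R4 / (95/8).
R1 ← R1 + 3/2·R4.
R2 ← R2 + 9/16·R4.
R3 ← R3 + 15/16·R4.
Reading off the reduced rows gives m = 0, n = 5, p = 1, q = -1.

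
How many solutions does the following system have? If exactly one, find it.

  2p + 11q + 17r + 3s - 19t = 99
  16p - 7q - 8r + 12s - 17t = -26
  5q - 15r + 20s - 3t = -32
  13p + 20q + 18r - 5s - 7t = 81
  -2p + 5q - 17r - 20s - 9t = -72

Row-reduce the augmented matrix:
R1 ← R1 / (2).
R2 ← R2 − 16·R1.
R4 ← R4 − 13·R1.
R5 ← R5 + 2·R1.
R2 ← R2 / (-95).
R1 ← R1 − 11/2·R2.
R3 ← R3 − 5·R2.
R4 ← R4 + 103/2·R2.
R5 ← R5 − 16·R2.
R3 ← R3 / (-429/19).
R1 ← R1 − 31/190·R3.
R2 ← R2 − 144/95·R3.
R4 ← R4 + 2743/190·R3.
R5 ← R5 + 2304/95·R3.
R4 ← R4 / (-2005/66).
R1 ← R1 − 811/858·R4.
R2 ← R2 − 204/143·R4.
R3 ← R3 + 368/429·R4.
R5 ← R5 + 5695/143·R4.
R5 ← R5 / (-1642528/26065).
R1 ← R1 + 50627/130325·R5.
R2 ← R2 − 99747/130325·R5.
R3 ← R3 + 173438/130325·R5.
R4 ← R4 + 13428/10025·R5.
Reading off the reduced rows gives p = -1, q = 1, r = 4, s = 1, t = -1.

p = -1, q = 1, r = 4, s = 1, t = -1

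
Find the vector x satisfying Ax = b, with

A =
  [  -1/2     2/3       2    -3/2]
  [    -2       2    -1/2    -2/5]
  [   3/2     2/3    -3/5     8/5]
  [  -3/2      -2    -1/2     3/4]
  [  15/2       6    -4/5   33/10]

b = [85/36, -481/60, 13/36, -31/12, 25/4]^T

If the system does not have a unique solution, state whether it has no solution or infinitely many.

Row-reduce the augmented matrix:
R1 ← R1 / (-1/2).
R2 ← R2 + 2·R1.
R3 ← R3 − 3/2·R1.
R4 ← R4 + 3/2·R1.
R5 ← R5 − 15/2·R1.
R2 ← R2 / (-2/3).
R1 ← R1 + 4/3·R2.
R3 ← R3 − 8/3·R2.
R4 ← R4 + 4·R2.
R5 ← R5 − 16·R2.
R3 ← R3 / (-143/5).
R1 ← R1 − 13·R3.
R2 ← R2 − 51/4·R3.
R4 ← R4 − 89/2·R3.
R5 ← R5 + 874/5·R3.
R4 ← R4 / (219/110).
R1 ← R1 − 73/110·R4.
R2 ← R2 − 129/440·R4.
R3 ← R3 + 15/22·R4.
R5 ← R5 + 219/55·R4.
R5 reduces to 0 = 0, so the extra equation is consistent.
Reading off the reduced rows gives x_1 = 5/2, x_2 = -4/3, x_3 = 3/2, x_4 = -1.

x_1 = 5/2, x_2 = -4/3, x_3 = 3/2, x_4 = -1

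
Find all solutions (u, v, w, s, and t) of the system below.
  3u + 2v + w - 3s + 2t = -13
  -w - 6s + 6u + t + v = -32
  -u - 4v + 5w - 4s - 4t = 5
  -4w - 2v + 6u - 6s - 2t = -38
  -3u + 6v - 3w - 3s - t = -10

infinitely many solutions

Row-reduce:
R1 ← R1 / (3).
R2 ← R2 − 6·R1.
R3 ← R3 + 1·R1.
R4 ← R4 − 6·R1.
R5 ← R5 + 3·R1.
R2 ← R2 / (-3).
R1 ← R1 − 2/3·R2.
R3 ← R3 + 10/3·R2.
R4 ← R4 + 6·R2.
R5 ← R5 − 8·R2.
R3 ← R3 / (26/3).
R1 ← R1 + 1/3·R3.
R2 ← R2 − 1·R3.
R5 ← R5 + 10·R3.
Swap R4 and R5.
R4 ← R4 / (-153/13).
R1 ← R1 + 31/26·R4.
R2 ← R2 − 15/26·R4.
R3 ← R3 + 15/26·R4.
Rank is 4 with 5 unknowns, leaving t free.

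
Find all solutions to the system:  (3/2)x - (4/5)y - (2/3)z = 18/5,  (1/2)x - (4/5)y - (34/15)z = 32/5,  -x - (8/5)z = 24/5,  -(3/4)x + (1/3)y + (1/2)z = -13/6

no solution

Row-reduce:
R1 ← R1 / (3/2).
R2 ← R2 − 1/2·R1.
R3 ← R3 + 1·R1.
R4 ← R4 + 3/4·R1.
R2 ← R2 / (-8/15).
R1 ← R1 + 8/15·R2.
R3 ← R3 + 8/15·R2.
R4 ← R4 + 1/15·R2.
Swap R3 and R4.
R3 ← R3 / (19/45).
R1 ← R1 − 8/5·R3.
R2 ← R2 − 23/6·R3.
Row 4 reduces to 0 = 2, a contradiction. The system is inconsistent.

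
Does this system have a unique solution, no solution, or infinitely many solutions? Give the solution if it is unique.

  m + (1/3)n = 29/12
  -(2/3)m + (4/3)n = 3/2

Row-reduce the augmented matrix:
R2 ← R2 + 2/3·R1.
R2 ← R2 / (14/9).
R1 ← R1 − 1/3·R2.
Reading off the reduced rows gives m = 7/4, n = 2.

m = 7/4, n = 2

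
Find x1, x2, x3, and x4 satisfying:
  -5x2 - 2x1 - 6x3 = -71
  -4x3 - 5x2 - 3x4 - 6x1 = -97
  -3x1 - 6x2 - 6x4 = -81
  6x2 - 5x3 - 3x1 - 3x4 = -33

x1 = 5, x2 = 5, x3 = 6, x4 = 6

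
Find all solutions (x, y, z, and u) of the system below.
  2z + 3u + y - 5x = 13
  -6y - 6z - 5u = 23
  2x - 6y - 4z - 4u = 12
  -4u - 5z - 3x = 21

x = -4, y = -2, z = -1, u = -1

Row-reduce the augmented matrix:
R1 ← R1 / (-5).
R3 ← R3 − 2·R1.
R4 ← R4 + 3·R1.
R2 ← R2 / (-6).
R1 ← R1 + 1/5·R2.
R3 ← R3 + 28/5·R2.
R4 ← R4 + 3/5·R2.
R3 ← R3 / (12/5).
R1 ← R1 + 1/5·R3.
R2 ← R2 − 1·R3.
R4 ← R4 + 28/5·R3.
R4 ← R4 / (-17/18).
R1 ← R1 + 5/18·R4.
R2 ← R2 − 1/18·R4.
R3 ← R3 − 7/9·R4.
Reading off the reduced rows gives x = -4, y = -2, z = -1, u = -1.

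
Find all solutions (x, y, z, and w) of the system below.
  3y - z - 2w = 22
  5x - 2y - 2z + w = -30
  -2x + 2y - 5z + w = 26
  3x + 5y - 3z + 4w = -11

Row-reduce the augmented matrix:
Swap R1 and R2.
R1 ← R1 / (5).
R3 ← R3 + 2·R1.
R4 ← R4 − 3·R1.
R2 ← R2 / (3).
R1 ← R1 + 2/5·R2.
R3 ← R3 − 6/5·R2.
R4 ← R4 − 31/5·R2.
R3 ← R3 / (-27/5).
R1 ← R1 + 8/15·R3.
R2 ← R2 + 1/3·R3.
R4 ← R4 − 4/15·R3.
R4 ← R4 / (619/81).
R1 ← R1 + 23/81·R4.
R2 ← R2 + 65/81·R4.
R3 ← R3 + 11/27·R4.
Reading off the reduced rows gives x = -5, y = 3, z = -3, w = -5.

x = -5, y = 3, z = -3, w = -5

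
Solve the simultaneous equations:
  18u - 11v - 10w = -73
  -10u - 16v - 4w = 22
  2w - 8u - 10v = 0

Row-reduce the augmented matrix:
R1 ← R1 / (18).
R2 ← R2 + 10·R1.
R3 ← R3 + 8·R1.
R2 ← R2 / (-199/9).
R1 ← R1 + 11/18·R2.
R3 ← R3 + 134/9·R2.
R3 ← R3 / (794/199).
R1 ← R1 + 58/199·R3.
R2 ← R2 − 86/199·R3.
Reading off the reduced rows gives u = -5, v = 3, w = -5.

u = -5, v = 3, w = -5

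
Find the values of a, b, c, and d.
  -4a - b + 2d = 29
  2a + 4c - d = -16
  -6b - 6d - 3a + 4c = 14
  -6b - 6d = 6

a = -4, b = -5, c = -1, d = 4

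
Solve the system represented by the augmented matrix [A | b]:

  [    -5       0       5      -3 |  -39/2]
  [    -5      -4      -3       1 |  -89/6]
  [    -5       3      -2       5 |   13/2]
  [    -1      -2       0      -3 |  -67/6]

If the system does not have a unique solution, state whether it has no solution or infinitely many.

x_1 = 2, x_2 = 7/3, x_3 = -1, x_4 = 3/2

Row-reduce the augmented matrix:
R1 ← R1 / (-5).
R2 ← R2 + 5·R1.
R3 ← R3 + 5·R1.
R4 ← R4 + 1·R1.
R2 ← R2 / (-4).
R3 ← R3 − 3·R2.
R4 ← R4 + 2·R2.
R3 ← R3 / (-13).
R1 ← R1 + 1·R3.
R2 ← R2 − 2·R3.
R4 ← R4 − 3·R3.
R4 ← R4 / (-121/65).
R1 ← R1 + 16/65·R4.
R2 ← R2 − 9/13·R4.
R3 ← R3 + 11/13·R4.
Reading off the reduced rows gives x_1 = 2, x_2 = 7/3, x_3 = -1, x_4 = 3/2.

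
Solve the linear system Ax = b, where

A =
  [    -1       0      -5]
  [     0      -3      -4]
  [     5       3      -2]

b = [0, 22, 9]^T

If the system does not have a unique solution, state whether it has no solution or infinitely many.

x_1 = 5, x_2 = -6, x_3 = -1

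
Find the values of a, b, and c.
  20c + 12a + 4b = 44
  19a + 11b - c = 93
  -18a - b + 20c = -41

a = 2, b = 5, c = 0

Row-reduce the augmented matrix:
R1 ← R1 / (12).
R2 ← R2 − 19·R1.
R3 ← R3 + 18·R1.
R2 ← R2 / (14/3).
R1 ← R1 − 1/3·R2.
R3 ← R3 − 5·R2.
R3 ← R3 / (85).
R1 ← R1 − 4·R3.
R2 ← R2 + 7·R3.
Reading off the reduced rows gives a = 2, b = 5, c = 0.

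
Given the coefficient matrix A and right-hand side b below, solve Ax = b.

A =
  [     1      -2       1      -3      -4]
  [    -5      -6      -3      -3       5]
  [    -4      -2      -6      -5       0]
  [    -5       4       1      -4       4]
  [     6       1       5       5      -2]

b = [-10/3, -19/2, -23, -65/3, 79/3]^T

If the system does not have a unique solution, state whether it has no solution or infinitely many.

Row-reduce the augmented matrix:
R2 ← R2 + 5·R1.
R3 ← R3 + 4·R1.
R4 ← R4 + 5·R1.
R5 ← R5 − 6·R1.
R2 ← R2 / (-16).
R1 ← R1 + 2·R2.
R3 ← R3 + 10·R2.
R4 ← R4 + 6·R2.
R5 ← R5 − 13·R2.
R3 ← R3 / (-13/4).
R1 ← R1 − 3/4·R3.
R2 ← R2 + 1/8·R3.
R4 ← R4 − 21/4·R3.
R5 ← R5 − 5/8·R3.
R4 ← R4 / (-280/13).
R1 ← R1 + 27/13·R4.
R2 ← R2 − 35/26·R4.
R3 ← R3 − 23/13·R4.
R5 ← R5 − 189/26·R4.
R5 ← R5 / (57/40).
R1 ← R1 + 227/140·R5.
R2 ← R2 + 1/8·R5.
R3 ← R3 − 43/140·R5.
R4 ← R4 − 137/140·R5.
Reading off the reduced rows gives x_1 = 2, x_2 = -4/3, x_3 = 1, x_4 = 7/3, x_5 = 1/2.

x_1 = 2, x_2 = -4/3, x_3 = 1, x_4 = 7/3, x_5 = 1/2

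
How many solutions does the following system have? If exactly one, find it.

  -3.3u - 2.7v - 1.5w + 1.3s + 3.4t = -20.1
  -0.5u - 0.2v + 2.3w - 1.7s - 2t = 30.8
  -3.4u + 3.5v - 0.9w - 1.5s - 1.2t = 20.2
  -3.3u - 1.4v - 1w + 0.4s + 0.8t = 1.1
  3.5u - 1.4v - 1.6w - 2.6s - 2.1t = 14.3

Row-reduce the augmented matrix:
R1 ← R1 / (-33/10).
R2 ← R2 + 1/2·R1.
R3 ← R3 + 17/5·R1.
R4 ← R4 + 33/10·R1.
R5 ← R5 − 7/2·R1.
R2 ← R2 / (23/110).
R1 ← R1 − 9/11·R2.
R3 ← R3 − 691/110·R2.
R4 ← R4 − 13/10·R2.
R5 ← R5 + 469/110·R2.
R3 ← R3 / (-3463/46).
R1 ← R1 + 217/23·R3.
R2 ← R2 − 278/23·R3.
R4 ← R4 + 3499/230·R3.
R5 ← R5 − 11119/230·R3.
R4 ← R4 / (-2536/51945).
R1 ← R1 − 2518/10389·R4.
R2 ← R2 + 3928/10389·R4.
R3 ← R3 + 2491/3463·R4.
R5 ← R5 + 266402/51945·R4.
R5 ← R5 / (4132911/31700).
R1 ← R1 + 40783/6340·R5.
R2 ← R2 − 14701/1585·R5.
R3 ← R3 − 227541/12680·R5.
R4 ← R4 − 332921/12680·R5.
Reading off the reduced rows gives u = -3, v = -1, w = 3, s = -6, t = -6.

u = -3, v = -1, w = 3, s = -6, t = -6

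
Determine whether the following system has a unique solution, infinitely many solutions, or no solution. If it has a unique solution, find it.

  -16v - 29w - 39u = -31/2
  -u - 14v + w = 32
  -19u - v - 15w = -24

no solution

Row-reduce:
R1 ← R1 / (-39).
R2 ← R2 + 1·R1.
R3 ← R3 + 19·R1.
R2 ← R2 / (-530/39).
R1 ← R1 − 16/39·R2.
R3 ← R3 − 265/39·R2.
Row 3 reduces to 0 = -1/4, a contradiction. The system is inconsistent.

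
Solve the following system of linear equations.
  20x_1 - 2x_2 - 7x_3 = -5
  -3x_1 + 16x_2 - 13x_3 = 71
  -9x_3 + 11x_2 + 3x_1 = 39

x_1 = -2, x_2 = 0, x_3 = -5

Row-reduce the augmented matrix:
R1 ← R1 / (20).
R2 ← R2 + 3·R1.
R3 ← R3 − 3·R1.
R2 ← R2 / (157/10).
R1 ← R1 + 1/10·R2.
R3 ← R3 − 113/10·R2.
R3 ← R3 / (679/314).
R1 ← R1 + 69/157·R3.
R2 ← R2 + 281/314·R3.
Reading off the reduced rows gives x_1 = -2, x_2 = 0, x_3 = -5.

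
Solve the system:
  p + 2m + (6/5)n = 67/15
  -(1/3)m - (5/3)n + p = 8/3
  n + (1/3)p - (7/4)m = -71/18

m = 2, n = -1, p = 5/3

Row-reduce the augmented matrix:
R1 ← R1 / (2).
R2 ← R2 + 1/3·R1.
R3 ← R3 + 7/4·R1.
R2 ← R2 / (-22/15).
R1 ← R1 − 3/5·R2.
R3 ← R3 − 41/20·R2.
R3 ← R3 / (1499/528).
R1 ← R1 − 43/44·R3.
R2 ← R2 + 35/44·R3.
Reading off the reduced rows gives m = 2, n = -1, p = 5/3.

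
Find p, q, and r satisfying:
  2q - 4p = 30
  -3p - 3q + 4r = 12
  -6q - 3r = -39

p = -5, q = 5, r = 3

Row-reduce the augmented matrix:
R1 ← R1 / (-4).
R2 ← R2 + 3·R1.
R2 ← R2 / (-9/2).
R1 ← R1 + 1/2·R2.
R3 ← R3 + 6·R2.
R3 ← R3 / (-25/3).
R1 ← R1 + 4/9·R3.
R2 ← R2 + 8/9·R3.
Reading off the reduced rows gives p = -5, q = 5, r = 3.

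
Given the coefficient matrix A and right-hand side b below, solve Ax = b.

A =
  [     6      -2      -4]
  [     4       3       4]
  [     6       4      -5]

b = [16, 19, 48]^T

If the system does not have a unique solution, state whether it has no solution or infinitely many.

x_1 = 3, x_2 = 5, x_3 = -2

Row-reduce the augmented matrix:
R1 ← R1 / (6).
R2 ← R2 − 4·R1.
R3 ← R3 − 6·R1.
R2 ← R2 / (13/3).
R1 ← R1 + 1/3·R2.
R3 ← R3 − 6·R2.
R3 ← R3 / (-133/13).
R1 ← R1 + 2/13·R3.
R2 ← R2 − 20/13·R3.
Reading off the reduced rows gives x_1 = 3, x_2 = 5, x_3 = -2.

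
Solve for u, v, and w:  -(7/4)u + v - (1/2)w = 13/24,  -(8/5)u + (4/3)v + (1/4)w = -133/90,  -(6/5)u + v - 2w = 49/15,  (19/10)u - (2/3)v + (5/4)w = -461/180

u = -1/2, v = -4/3, w = -2

Row-reduce the augmented matrix:
R1 ← R1 / (-7/4).
R2 ← R2 + 8/5·R1.
R3 ← R3 + 6/5·R1.
R4 ← R4 − 19/10·R1.
R2 ← R2 / (44/105).
R1 ← R1 + 4/7·R2.
R3 ← R3 − 11/35·R2.
R4 ← R4 − 44/105·R2.
R3 ← R3 / (-35/16).
R1 ← R1 − 5/4·R3.
R2 ← R2 − 27/16·R3.
R4 reduces to 0 = 0, so the extra equation is consistent.
Reading off the reduced rows gives u = -1/2, v = -4/3, w = -2.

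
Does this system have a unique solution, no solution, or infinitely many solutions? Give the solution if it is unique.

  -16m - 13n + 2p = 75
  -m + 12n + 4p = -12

Row-reduce:
R1 ← R1 / (-16).
R2 ← R2 + 1·R1.
R2 ← R2 / (205/16).
R1 ← R1 − 13/16·R2.
Rank is 2 with 3 unknowns, leaving p free.

infinitely many solutions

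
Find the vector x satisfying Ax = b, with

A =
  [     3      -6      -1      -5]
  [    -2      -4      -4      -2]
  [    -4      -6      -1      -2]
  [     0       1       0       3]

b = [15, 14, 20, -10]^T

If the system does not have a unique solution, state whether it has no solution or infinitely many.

x_1 = -2, x_2 = -1, x_3 = 0, x_4 = -3

Row-reduce the augmented matrix:
R1 ← R1 / (3).
R2 ← R2 + 2·R1.
R3 ← R3 + 4·R1.
R2 ← R2 / (-8).
R1 ← R1 + 2·R2.
R3 ← R3 + 14·R2.
R4 ← R4 − 1·R2.
R3 ← R3 / (35/6).
R1 ← R1 − 5/6·R3.
R2 ← R2 − 7/12·R3.
R4 ← R4 + 7/12·R3.
R4 ← R4 / (12/5).
R1 ← R1 + 3/7·R4.
R2 ← R2 − 3/5·R4.
R3 ← R3 − 4/35·R4.
Reading off the reduced rows gives x_1 = -2, x_2 = -1, x_3 = 0, x_4 = -3.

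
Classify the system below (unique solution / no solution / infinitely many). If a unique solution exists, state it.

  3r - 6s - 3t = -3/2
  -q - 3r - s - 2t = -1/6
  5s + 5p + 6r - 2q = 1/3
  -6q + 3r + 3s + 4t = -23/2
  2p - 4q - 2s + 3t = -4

p = 4/3, q = 5/3, r = -1/2, s = 0, t = 0

Row-reduce the augmented matrix:
Swap R1 and R3.
R1 ← R1 / (5).
R5 ← R5 − 2·R1.
R2 ← R2 / (-1).
R1 ← R1 + 2/5·R2.
R4 ← R4 + 6·R2.
R5 ← R5 + 16/5·R2.
R3 ← R3 / (3).
R1 ← R1 − 12/5·R3.
R2 ← R2 − 3·R3.
R4 ← R4 − 21·R3.
R5 ← R5 − 36/5·R3.
R4 ← R4 / (51).
R1 ← R1 − 31/5·R4.
R2 ← R2 − 7·R4.
R3 ← R3 + 2·R4.
R5 ← R5 − 68/5·R4.
R5 ← R5 / (101/15).
R1 ← R1 + 331/255·R5.
R2 ← R2 + 4/51·R5.
R3 ← R3 − 23/51·R5.
R4 ← R4 − 37/51·R5.
Reading off the reduced rows gives p = 4/3, q = 5/3, r = -1/2, s = 0, t = 0.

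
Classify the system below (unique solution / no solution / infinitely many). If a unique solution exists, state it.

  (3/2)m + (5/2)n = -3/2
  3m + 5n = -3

Row-reduce:
R1 ← R1 / (3/2).
R2 ← R2 − 3·R1.
Rank is 1 with 2 unknowns, leaving n free.

infinitely many solutions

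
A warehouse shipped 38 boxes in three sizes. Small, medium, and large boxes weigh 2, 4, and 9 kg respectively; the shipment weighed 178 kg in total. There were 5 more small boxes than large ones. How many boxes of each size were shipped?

Let s = small boxes, m = medium boxes, l = large boxes.
  s + m + l = 38
  2s + 4m + 9l = 178
  s - l = 5
Row-reduce the augmented matrix:
R2 ← R2 − 2·R1.
R3 ← R3 − 1·R1.
R2 ← R2 / (2).
R1 ← R1 − 1·R2.
R3 ← R3 + 1·R2.
R3 ← R3 / (3/2).
R1 ← R1 + 5/2·R3.
R2 ← R2 − 7/2·R3.
Reading off the reduced rows gives s = 17, m = 9, l = 12.

small boxes: 17, medium boxes: 9, large boxes: 12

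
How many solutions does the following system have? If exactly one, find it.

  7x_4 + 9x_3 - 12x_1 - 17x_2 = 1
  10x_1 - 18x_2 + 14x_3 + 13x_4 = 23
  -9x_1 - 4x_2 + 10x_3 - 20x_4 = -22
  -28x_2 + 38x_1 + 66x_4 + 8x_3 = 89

Row-reduce:
R1 ← R1 / (-12).
R2 ← R2 − 10·R1.
R3 ← R3 + 9·R1.
R4 ← R4 − 38·R1.
R2 ← R2 / (-193/6).
R1 ← R1 − 17/12·R2.
R3 ← R3 − 35/4·R2.
R4 ← R4 + 491/6·R2.
R3 ← R3 / (1756/193).
R1 ← R1 − 38/193·R3.
R2 ← R2 + 129/193·R3.
R4 ← R4 + 3512/193·R3.
Row 4 reduces to 0 = -1, a contradiction. The system is inconsistent.

no solution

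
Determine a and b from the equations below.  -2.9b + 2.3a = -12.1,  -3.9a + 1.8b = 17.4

Row-reduce the augmented matrix:
R1 ← R1 / (23/10).
R2 ← R2 + 39/10·R1.
R2 ← R2 / (-717/230).
R1 ← R1 + 29/23·R2.
Reading off the reduced rows gives a = -4, b = 1.

a = -4, b = 1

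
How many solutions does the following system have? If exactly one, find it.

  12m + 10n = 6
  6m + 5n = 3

Row-reduce:
R1 ← R1 / (12).
R2 ← R2 − 6·R1.
Rank is 1 with 2 unknowns, leaving n free.

infinitely many solutions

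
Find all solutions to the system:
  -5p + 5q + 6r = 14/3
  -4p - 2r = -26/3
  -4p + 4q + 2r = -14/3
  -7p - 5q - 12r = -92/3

p = 2/3, q = -2, r = 3

Row-reduce the augmented matrix:
R1 ← R1 / (-5).
R2 ← R2 + 4·R1.
R3 ← R3 + 4·R1.
R4 ← R4 + 7·R1.
R2 ← R2 / (-4).
R1 ← R1 + 1·R2.
R4 ← R4 + 12·R2.
R3 ← R3 / (-14/5).
R1 ← R1 − 1/2·R3.
R2 ← R2 − 17/10·R3.
R4 reduces to 0 = 0, so the extra equation is consistent.
Reading off the reduced rows gives p = 2/3, q = -2, r = 3.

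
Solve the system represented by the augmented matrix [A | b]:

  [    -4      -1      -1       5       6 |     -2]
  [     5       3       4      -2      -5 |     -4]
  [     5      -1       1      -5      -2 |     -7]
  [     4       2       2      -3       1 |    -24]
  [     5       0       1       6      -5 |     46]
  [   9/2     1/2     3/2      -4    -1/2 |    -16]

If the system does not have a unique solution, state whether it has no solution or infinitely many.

no solution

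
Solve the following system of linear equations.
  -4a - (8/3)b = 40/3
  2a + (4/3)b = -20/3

Row-reduce:
R1 ← R1 / (-4).
R2 ← R2 − 2·R1.
Rank is 1 with 2 unknowns, leaving b free.

infinitely many solutions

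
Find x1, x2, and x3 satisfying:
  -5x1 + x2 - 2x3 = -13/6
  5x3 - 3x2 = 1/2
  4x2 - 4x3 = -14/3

x1 = 1/2, x2 = -8/3, x3 = -3/2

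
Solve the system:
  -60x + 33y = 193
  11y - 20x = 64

no solution

Row-reduce:
R1 ← R1 / (-60).
R2 ← R2 + 20·R1.
Row 2 reduces to 0 = -1/3, a contradiction. The system is inconsistent.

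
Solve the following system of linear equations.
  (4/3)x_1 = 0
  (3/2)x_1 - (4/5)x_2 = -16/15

x_1 = 0, x_2 = 4/3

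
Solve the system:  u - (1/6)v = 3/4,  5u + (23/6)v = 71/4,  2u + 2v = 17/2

u = 5/4, v = 3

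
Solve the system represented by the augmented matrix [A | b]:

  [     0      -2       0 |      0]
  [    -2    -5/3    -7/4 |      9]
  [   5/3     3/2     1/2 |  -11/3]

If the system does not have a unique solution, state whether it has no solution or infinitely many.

Row-reduce the augmented matrix:
Swap R1 and R2.
R1 ← R1 / (-2).
R3 ← R3 − 5/3·R1.
R2 ← R2 / (-2).
R1 ← R1 − 5/6·R2.
R3 ← R3 − 1/9·R2.
R3 ← R3 / (-23/24).
R1 ← R1 − 7/8·R3.
Reading off the reduced rows gives x_1 = -1, x_2 = 0, x_3 = -4.

x_1 = -1, x_2 = 0, x_3 = -4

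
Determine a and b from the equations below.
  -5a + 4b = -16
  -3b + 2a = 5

a = 4, b = 1

Row-reduce the augmented matrix:
R1 ← R1 / (-5).
R2 ← R2 − 2·R1.
R2 ← R2 / (-7/5).
R1 ← R1 + 4/5·R2.
Reading off the reduced rows gives a = 4, b = 1.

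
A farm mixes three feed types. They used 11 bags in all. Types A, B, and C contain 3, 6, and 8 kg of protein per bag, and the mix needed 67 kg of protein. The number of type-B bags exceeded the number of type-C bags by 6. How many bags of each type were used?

type-A bags: 1, type-B bags: 8, type-C bags: 2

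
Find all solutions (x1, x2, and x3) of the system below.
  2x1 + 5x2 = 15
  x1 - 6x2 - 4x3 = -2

Row-reduce:
R1 ← R1 / (2).
R2 ← R2 − 1·R1.
R2 ← R2 / (-17/2).
R1 ← R1 − 5/2·R2.
Rank is 2 with 3 unknowns, leaving x3 free.

infinitely many solutions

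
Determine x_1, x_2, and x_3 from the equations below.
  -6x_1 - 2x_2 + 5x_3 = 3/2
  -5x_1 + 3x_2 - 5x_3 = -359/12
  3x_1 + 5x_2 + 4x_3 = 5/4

x_1 = 7/3, x_2 = -11/4, x_3 = 2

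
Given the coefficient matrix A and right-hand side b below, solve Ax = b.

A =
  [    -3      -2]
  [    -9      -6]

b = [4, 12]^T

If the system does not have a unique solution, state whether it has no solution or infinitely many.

infinitely many solutions

Row-reduce:
R1 ← R1 / (-3).
R2 ← R2 + 9·R1.
Rank is 1 with 2 unknowns, leaving x_2 free.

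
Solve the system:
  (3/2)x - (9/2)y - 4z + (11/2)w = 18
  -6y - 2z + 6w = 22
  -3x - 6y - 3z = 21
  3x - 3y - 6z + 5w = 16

Row-reduce:
R1 ← R1 / (3/2).
R3 ← R3 + 3·R1.
R4 ← R4 − 3·R1.
R2 ← R2 / (-6).
R1 ← R1 + 3·R2.
R3 ← R3 + 15·R2.
R4 ← R4 − 6·R2.
R3 ← R3 / (-6).
R1 ← R1 + 5/3·R3.
R2 ← R2 − 1/3·R3.
Row 4 reduces to 0 = 2, a contradiction. The system is inconsistent.

no solution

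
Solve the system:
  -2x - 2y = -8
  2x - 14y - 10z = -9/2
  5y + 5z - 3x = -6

no solution

Row-reduce:
R1 ← R1 / (-2).
R2 ← R2 − 2·R1.
R3 ← R3 + 3·R1.
R2 ← R2 / (-16).
R1 ← R1 − 1·R2.
R3 ← R3 − 8·R2.
Row 3 reduces to 0 = -1/4, a contradiction. The system is inconsistent.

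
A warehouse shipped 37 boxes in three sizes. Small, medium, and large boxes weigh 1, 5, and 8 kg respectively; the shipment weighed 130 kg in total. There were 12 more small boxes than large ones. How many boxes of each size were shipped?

small boxes: 19, medium boxes: 11, large boxes: 7

Let s = small boxes, m = medium boxes, l = large boxes.
  s + m + l = 37
  5m + 8l + s = 130
  s - l = 12
Row-reduce the augmented matrix:
R2 ← R2 − 1·R1.
R3 ← R3 − 1·R1.
R2 ← R2 / (4).
R1 ← R1 − 1·R2.
R3 ← R3 + 1·R2.
R3 ← R3 / (-1/4).
R1 ← R1 + 3/4·R3.
R2 ← R2 − 7/4·R3.
Reading off the reduced rows gives s = 19, m = 11, l = 7.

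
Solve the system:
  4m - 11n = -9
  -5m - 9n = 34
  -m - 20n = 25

m = -5, n = -1

Row-reduce the augmented matrix:
R1 ← R1 / (4).
R2 ← R2 + 5·R1.
R3 ← R3 + 1·R1.
R2 ← R2 / (-91/4).
R1 ← R1 + 11/4·R2.
R3 ← R3 + 91/4·R2.
R3 reduces to 0 = 0, so the extra equation is consistent.
Reading off the reduced rows gives m = -5, n = -1.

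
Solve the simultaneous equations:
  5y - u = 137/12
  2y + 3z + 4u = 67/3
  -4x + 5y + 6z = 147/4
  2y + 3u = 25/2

x = -2, y = 11/4, z = 5/2, u = 7/3

Row-reduce the augmented matrix:
Swap R1 and R3.
R1 ← R1 / (-4).
R2 ← R2 / (2).
R1 ← R1 + 5/4·R2.
R3 ← R3 − 5·R2.
R4 ← R4 − 2·R2.
R3 ← R3 / (-15/2).
R1 ← R1 − 3/8·R3.
R2 ← R2 − 3/2·R3.
R4 ← R4 + 3·R3.
R4 ← R4 / (17/5).
R1 ← R1 − 39/20·R4.
R2 ← R2 + 1/5·R4.
R3 ← R3 − 22/15·R4.
Reading off the reduced rows gives x = -2, y = 11/4, z = 5/2, u = 7/3.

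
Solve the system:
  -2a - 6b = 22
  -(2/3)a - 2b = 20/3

no solution

Row-reduce:
R1 ← R1 / (-2).
R2 ← R2 + 2/3·R1.
Row 2 reduces to 0 = -2/3, a contradiction. The system is inconsistent.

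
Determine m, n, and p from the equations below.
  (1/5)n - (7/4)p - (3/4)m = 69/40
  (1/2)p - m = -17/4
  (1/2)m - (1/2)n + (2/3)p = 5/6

m = 3, n = -2, p = -5/2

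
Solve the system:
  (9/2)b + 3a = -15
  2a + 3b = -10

Row-reduce:
R1 ← R1 / (3).
R2 ← R2 − 2·R1.
Rank is 1 with 2 unknowns, leaving b free.

infinitely many solutions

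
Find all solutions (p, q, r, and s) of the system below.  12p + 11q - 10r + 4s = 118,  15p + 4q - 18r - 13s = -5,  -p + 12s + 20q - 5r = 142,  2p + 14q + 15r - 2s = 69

Row-reduce the augmented matrix:
R1 ← R1 / (12).
R2 ← R2 − 15·R1.
R3 ← R3 + 1·R1.
R4 ← R4 − 2·R1.
R2 ← R2 / (-39/4).
R1 ← R1 − 11/12·R2.
R3 ← R3 − 251/12·R2.
R4 ← R4 − 73/6·R2.
R3 ← R3 / (-2063/117).
R1 ← R1 + 158/117·R3.
R2 ← R2 − 22/39·R3.
R4 ← R4 − 1147/117·R3.
R4 ← R4 / (-81985/2063).
R1 ← R1 − 1349/2063·R4.
R2 ← R2 − 2074/2063·R4.
R3 ← R3 − 3075/2063·R4.
Reading off the reduced rows gives p = 5, q = 4, r = 1, s = 6.

p = 5, q = 4, r = 1, s = 6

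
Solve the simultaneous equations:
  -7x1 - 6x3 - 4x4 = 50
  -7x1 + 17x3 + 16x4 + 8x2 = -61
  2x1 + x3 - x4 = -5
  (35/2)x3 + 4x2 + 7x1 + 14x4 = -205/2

Row-reduce:
R1 ← R1 / (-7).
R2 ← R2 + 7·R1.
R3 ← R3 − 2·R1.
R4 ← R4 − 7·R1.
R2 ← R2 / (8).
R4 ← R4 − 4·R2.
R3 ← R3 / (-5/7).
R1 ← R1 − 6/7·R3.
R2 ← R2 − 23/8·R3.
Row 4 reduces to 0 = 3, a contradiction. The system is inconsistent.

no solution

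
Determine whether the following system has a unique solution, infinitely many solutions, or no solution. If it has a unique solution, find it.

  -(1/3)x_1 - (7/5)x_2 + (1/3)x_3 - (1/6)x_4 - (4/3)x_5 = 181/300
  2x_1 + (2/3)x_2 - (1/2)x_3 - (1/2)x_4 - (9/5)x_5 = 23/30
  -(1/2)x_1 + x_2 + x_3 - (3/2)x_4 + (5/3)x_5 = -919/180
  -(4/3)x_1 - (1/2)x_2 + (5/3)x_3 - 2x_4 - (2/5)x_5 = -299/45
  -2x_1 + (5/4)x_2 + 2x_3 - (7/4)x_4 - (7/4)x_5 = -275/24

x_1 = 7/3, x_2 = -9/5, x_3 = 1/2, x_4 = 5/2, x_5 = 2/3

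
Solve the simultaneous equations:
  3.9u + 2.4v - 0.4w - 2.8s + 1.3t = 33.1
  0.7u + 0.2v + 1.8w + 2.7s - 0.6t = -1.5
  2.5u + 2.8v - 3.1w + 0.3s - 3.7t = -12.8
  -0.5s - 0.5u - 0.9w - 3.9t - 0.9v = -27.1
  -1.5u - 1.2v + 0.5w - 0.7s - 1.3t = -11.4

Row-reduce the augmented matrix:
R1 ← R1 / (39/10).
R2 ← R2 − 7/10·R1.
R3 ← R3 − 5/2·R1.
R4 ← R4 + 1/2·R1.
R5 ← R5 + 3/2·R1.
R2 ← R2 / (-3/13).
R1 ← R1 − 8/13·R2.
R3 ← R3 − 82/65·R2.
R4 ← R4 + 77/130·R2.
R5 ← R5 + 18/65·R2.
R3 ← R3 / (133/18).
R1 ← R1 − 44/9·R3.
R2 ← R2 + 73/9·R3.
R4 ← R4 + 259/45·R3.
R5 ← R5 + 19/10·R3.
R4 ← R4 / (58807/9500).
R1 ← R1 + 17116/3325·R4.
R2 ← R2 − 50809/6650·R4.
R3 ← R3 − 8821/3325·R4.
R5 ← R5 + 507/875·R4.
R5 ← R5 / (-6069937/2058245).
R1 ← R1 + 1271381/411649·R5.
R2 ← R2 − 57634/13279·R5.
R3 ← R3 − 1023945/411649·R5.
R4 ← R4 + 82405/58807·R5.
Reading off the reduced rows gives u = 2, v = 5, w = 4, s = -3, t = 5.

u = 2, v = 5, w = 4, s = -3, t = 5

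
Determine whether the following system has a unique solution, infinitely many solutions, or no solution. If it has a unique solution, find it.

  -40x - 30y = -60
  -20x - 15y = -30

infinitely many solutions

Row-reduce:
R1 ← R1 / (-40).
R2 ← R2 + 20·R1.
Rank is 1 with 2 unknowns, leaving y free.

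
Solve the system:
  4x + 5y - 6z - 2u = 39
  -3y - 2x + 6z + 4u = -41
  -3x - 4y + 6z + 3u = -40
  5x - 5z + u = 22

infinitely many solutions

Row-reduce:
R1 ← R1 / (4).
R2 ← R2 + 2·R1.
R3 ← R3 + 3·R1.
R4 ← R4 − 5·R1.
R2 ← R2 / (-1/2).
R1 ← R1 − 5/4·R2.
R3 ← R3 + 1/4·R2.
R4 ← R4 + 25/4·R2.
Swap R3 and R4.
R3 ← R3 / (-35).
R1 ← R1 − 6·R3.
R2 ← R2 + 6·R3.
Rank is 3 with 4 unknowns, leaving u free.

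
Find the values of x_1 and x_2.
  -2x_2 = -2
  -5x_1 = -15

Row-reduce the augmented matrix:
Swap R1 and R2.
R1 ← R1 / (-5).
R2 ← R2 / (-2).
Reading off the reduced rows gives x_1 = 3, x_2 = 1.

x_1 = 3, x_2 = 1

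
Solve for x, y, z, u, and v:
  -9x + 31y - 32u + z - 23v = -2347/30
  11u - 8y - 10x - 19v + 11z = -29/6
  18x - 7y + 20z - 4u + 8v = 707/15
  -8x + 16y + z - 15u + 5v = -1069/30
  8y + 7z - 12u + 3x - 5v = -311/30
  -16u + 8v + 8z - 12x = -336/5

x = 13/5, y = 5/3, z = 1, u = 3, v = 1/2

Row-reduce the augmented matrix:
R1 ← R1 / (-9).
R2 ← R2 + 10·R1.
R3 ← R3 − 18·R1.
R4 ← R4 + 8·R1.
R5 ← R5 − 3·R1.
R6 ← R6 + 12·R1.
R2 ← R2 / (-382/9).
R1 ← R1 + 31/9·R2.
R3 ← R3 − 55·R2.
R4 ← R4 + 104/9·R2.
R5 ← R5 − 55/3·R2.
R6 ← R6 + 124/3·R2.
R3 ← R3 / (13299/382).
R1 ← R1 + 349/382·R3.
R2 ← R2 + 89/382·R3.
R4 ← R4 + 493/191·R3.
R5 ← R5 − 4433/382·R3.
R6 ← R6 + 566/191·R3.
R4 ← R4 / (890/4433).
R1 ← R1 + 1879/4433·R4.
R2 ← R2 + 5090/4433·R4.
R3 ← R3 + 977/4433·R4.
R6 ← R6 + 85660/4433·R4.
Swap R5 and R6.
R5 ← R5 / (186580/89).
R1 ← R1 − 20729/445·R5.
R2 ← R2 − 10898/89·R5.
R3 ← R3 − 10112/445·R5.
R4 ← R4 − 47593/445·R5.
R6 reduces to 0 = 0, so the extra equation is consistent.
Reading off the reduced rows gives x = 13/5, y = 5/3, z = 1, u = 3, v = 1/2.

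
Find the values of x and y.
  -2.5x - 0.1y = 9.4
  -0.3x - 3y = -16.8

Row-reduce the augmented matrix:
R1 ← R1 / (-5/2).
R2 ← R2 + 3/10·R1.
R2 ← R2 / (-747/250).
R1 ← R1 − 1/25·R2.
Reading off the reduced rows gives x = -4, y = 6.

x = -4, y = 6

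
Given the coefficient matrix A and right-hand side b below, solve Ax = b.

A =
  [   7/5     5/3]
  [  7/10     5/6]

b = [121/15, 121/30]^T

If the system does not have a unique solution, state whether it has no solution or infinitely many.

infinitely many solutions

Row-reduce:
R1 ← R1 / (7/5).
R2 ← R2 − 7/10·R1.
Rank is 1 with 2 unknowns, leaving x_2 free.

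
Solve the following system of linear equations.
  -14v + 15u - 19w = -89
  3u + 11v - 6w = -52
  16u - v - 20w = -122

Row-reduce the augmented matrix:
R1 ← R1 / (15).
R2 ← R2 − 3·R1.
R3 ← R3 − 16·R1.
R2 ← R2 / (69/5).
R1 ← R1 + 14/15·R2.
R3 ← R3 − 209/15·R2.
R3 ← R3 / (515/207).
R1 ← R1 + 293/207·R3.
R2 ← R2 + 11/69·R3.
Reading off the reduced rows gives u = -4, v = -2, w = 3.

u = -4, v = -2, w = 3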